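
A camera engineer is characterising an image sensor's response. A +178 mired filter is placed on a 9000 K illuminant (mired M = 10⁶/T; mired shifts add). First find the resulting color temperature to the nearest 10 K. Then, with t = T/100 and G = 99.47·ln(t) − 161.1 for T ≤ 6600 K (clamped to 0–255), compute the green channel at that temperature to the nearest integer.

191

M_in = 10⁶/9000 = 111.11; M_out = 111.11 + (+178) = 289.11.
T_out = 10⁶/289.11 = 3458.9 K → 3460 K; t = 34.6.
G = 99.47·ln 34.6 − 161.1 = 99.47·3.5439 − 161.1 = 191.407.
Rounded: 191.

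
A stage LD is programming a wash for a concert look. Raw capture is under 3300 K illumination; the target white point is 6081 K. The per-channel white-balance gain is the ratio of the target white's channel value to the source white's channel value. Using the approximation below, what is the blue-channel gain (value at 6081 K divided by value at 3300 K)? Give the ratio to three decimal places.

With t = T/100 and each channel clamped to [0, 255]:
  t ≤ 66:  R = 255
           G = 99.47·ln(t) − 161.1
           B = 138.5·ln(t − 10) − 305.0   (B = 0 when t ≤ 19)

1.849

At 3300 K (t = 33):
  B = 138.5·ln(33 − 10) − 305.0 = 138.5·ln 23 − 305.0 = 138.5·3.1355 − 305.0 = 129.266.
At 6081 K (t = 60.81):
  B = 138.5·ln(60.81 − 10) − 305.0 = 138.5·ln 50.81 − 305.0 = 138.5·3.9281 − 305.0 = 239.041.
Gain = 239.041 / 129.266 = 1.8492 → 1.849.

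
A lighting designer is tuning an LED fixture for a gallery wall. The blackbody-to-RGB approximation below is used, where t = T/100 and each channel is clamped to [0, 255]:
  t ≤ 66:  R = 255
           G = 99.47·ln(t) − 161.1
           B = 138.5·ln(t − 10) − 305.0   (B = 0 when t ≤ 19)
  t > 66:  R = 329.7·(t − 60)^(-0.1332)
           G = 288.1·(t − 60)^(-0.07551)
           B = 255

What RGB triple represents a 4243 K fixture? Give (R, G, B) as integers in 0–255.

(255, 212, 177)

t = 4243/100 = 42.43; the t ≤ 66 branch applies.
R = 255 by definition for t ≤ 66.
G = 99.47·ln 42.43 − 161.1 = 99.47·3.7479 − 161.1 = 211.699.
B = 138.5·ln(42.43 − 10) − 305.0 = 138.5·ln 32.43 − 305.0 = 138.5·3.4791 − 305.0 = 176.853.
Rounded: (255, 212, 177).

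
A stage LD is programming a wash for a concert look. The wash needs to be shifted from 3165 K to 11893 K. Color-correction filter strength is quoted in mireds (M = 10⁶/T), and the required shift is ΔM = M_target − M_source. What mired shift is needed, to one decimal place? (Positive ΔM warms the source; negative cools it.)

M_source = 10⁶/3165 = 315.956; M_target = 10⁶/11893 = 84.083.
ΔM = 84.083 − 315.956 = -231.873 → -231.9 mireds, a cooling shift.

-231.9 mireds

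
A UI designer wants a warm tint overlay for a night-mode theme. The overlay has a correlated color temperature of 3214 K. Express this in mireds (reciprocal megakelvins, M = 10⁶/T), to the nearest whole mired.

311 mireds

M = 10⁶ / 3214 = 311.139 → 311 mireds.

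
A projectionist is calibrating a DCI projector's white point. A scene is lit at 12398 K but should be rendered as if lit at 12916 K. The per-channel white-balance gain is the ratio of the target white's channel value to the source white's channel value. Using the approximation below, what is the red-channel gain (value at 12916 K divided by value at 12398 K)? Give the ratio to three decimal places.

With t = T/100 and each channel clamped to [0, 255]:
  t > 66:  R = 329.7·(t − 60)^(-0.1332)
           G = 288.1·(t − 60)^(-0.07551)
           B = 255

0.990

At 12398 K (t = 123.98):
  R = 329.7·(123.98 − 60)^(-0.1332) = 329.7·63.98^(-0.1332) = 329.7·0.57469 = 189.476.
At 12916 K (t = 129.16):
  R = 329.7·(129.16 − 60)^(-0.1332) = 329.7·69.16^(-0.1332) = 329.7·0.56876 = 187.521.
Gain = 187.521 / 189.476 = 0.9897 → 0.990.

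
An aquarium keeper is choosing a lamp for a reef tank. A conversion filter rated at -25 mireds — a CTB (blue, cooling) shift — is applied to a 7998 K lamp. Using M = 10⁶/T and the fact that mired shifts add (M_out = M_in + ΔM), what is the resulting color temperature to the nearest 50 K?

10000 K

M_in = 10⁶/7998 = 125.03 mireds.
M_out = 125.03 + (-25) = 100.03 mireds.
T_out = 10⁶/100.03 = 9996.9 K → 10000 K.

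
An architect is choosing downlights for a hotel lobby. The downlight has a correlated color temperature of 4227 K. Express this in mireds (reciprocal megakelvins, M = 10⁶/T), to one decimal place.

M = 10⁶ / 4227 = 236.574 → 236.6 mireds.

236.6 mireds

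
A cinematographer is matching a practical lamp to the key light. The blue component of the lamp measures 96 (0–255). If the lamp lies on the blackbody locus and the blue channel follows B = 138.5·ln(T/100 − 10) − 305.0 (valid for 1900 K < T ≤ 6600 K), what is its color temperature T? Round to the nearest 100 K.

2800 K

ln(t − 10) = (96 + 305.0) / 138.5 = 2.8953.
t − 10 = e^2.8953 = 18.089, so t = 28.089.
T = 100·t = 2809 K → 2800 K to the nearest 100 K.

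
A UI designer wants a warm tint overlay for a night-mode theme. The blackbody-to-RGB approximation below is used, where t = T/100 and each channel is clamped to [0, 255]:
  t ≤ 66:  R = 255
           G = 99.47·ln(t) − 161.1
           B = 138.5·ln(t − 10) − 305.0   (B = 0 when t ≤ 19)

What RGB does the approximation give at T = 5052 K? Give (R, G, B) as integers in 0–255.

(255, 229, 208)

t = 5052/100 = 50.52; the t ≤ 66 branch applies.
R = 255 by definition for t ≤ 66.
G = 99.47·ln 50.52 − 161.1 = 99.47·3.9224 − 161.1 = 229.058.
B = 138.5·ln(50.52 − 10) − 305.0 = 138.5·ln 40.52 − 305.0 = 138.5·3.7018 − 305.0 = 207.699.
Rounded: (255, 229, 208).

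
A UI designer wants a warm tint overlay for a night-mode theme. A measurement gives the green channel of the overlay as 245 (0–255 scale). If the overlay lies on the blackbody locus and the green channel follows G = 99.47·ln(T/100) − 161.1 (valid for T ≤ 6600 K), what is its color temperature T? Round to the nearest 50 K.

5950 K

ln t = (245 + 161.1) / 99.47 = 4.0826.
t = e^4.0826 = 59.302.
T = 100·t = 5930 K → 5950 K to the nearest 50 K.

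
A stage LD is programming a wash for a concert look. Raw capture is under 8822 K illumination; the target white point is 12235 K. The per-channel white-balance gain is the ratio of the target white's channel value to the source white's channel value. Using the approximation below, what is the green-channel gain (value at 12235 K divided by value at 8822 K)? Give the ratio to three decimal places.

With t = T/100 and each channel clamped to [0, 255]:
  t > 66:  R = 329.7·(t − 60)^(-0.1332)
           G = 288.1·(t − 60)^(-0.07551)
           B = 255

0.942

At 8822 K (t = 88.22):
  G = 288.1·(88.22 − 60)^(-0.07551) = 288.1·28.22^(-0.07551) = 288.1·0.77708 = 223.878.
At 12235 K (t = 122.35):
  G = 288.1·(122.35 − 60)^(-0.07551) = 288.1·62.35^(-0.07551) = 288.1·0.73193 = 210.870.
Gain = 210.870 / 223.878 = 0.9419 → 0.942.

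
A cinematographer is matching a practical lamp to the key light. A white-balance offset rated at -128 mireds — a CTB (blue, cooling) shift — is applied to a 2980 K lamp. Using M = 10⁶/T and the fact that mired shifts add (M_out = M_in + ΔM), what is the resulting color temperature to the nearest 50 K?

4800 K

M_in = 10⁶/2980 = 335.57 mireds.
M_out = 335.57 + (-128) = 207.57 mireds.
T_out = 10⁶/207.57 = 4817.6 K → 4800 K.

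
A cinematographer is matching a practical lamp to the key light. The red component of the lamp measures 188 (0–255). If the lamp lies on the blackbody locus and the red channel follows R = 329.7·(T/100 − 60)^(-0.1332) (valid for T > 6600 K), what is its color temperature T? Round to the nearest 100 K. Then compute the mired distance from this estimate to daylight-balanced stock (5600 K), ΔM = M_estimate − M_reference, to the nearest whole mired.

-100 mireds

(t − 60)^(-0.1332) = 188/329.7 = 0.57022.
t − 60 = 0.57022^(1/-0.1332) = 0.57022^(-7.508) = 67.848, so t = 127.848.
T = 100·t = 12785 K → 12800 K to the nearest 100 K.
M_estimate = 10⁶/12800 = 78.12; M_reference = 10⁶/5600 = 178.57.
ΔM = 78.12 − 178.57 = -100.45 → -100 mireds.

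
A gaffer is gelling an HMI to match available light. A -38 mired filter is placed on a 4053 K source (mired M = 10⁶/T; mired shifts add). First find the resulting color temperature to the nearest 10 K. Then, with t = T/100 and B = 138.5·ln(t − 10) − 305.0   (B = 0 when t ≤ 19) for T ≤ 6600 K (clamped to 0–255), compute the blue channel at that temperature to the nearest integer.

198

M_in = 10⁶/4053 = 246.73; M_out = 246.73 + (-38) = 208.73.
T_out = 10⁶/208.73 = 4790.9 K → 4790 K; t = 47.9.
B = 138.5·ln(47.9 − 10) − 305.0 = 138.5·ln 37.9 − 305.0 = 138.5·3.6350 − 305.0 = 198.441.
Rounded: 198.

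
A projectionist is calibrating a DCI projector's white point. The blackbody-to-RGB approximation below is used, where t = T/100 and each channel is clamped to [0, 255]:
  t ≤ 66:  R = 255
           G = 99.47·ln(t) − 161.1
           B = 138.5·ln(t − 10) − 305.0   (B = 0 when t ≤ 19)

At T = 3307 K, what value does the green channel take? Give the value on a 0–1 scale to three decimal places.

0.733

t = 3307/100 = 33.07; the t ≤ 66 branch applies.
G = 99.47·ln 33.07 − 161.1 = 99.47·3.4986 − 161.1 = 186.908.
On a 0–1 scale: 186.908/255 = 0.7330 → 0.733.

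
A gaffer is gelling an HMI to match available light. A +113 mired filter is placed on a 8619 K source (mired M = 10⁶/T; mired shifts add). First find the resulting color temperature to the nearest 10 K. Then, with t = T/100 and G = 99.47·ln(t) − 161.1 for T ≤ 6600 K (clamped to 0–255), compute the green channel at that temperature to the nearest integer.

215

M_in = 10⁶/8619 = 116.02; M_out = 116.02 + (+113) = 229.02.
T_out = 10⁶/229.02 = 4366.4 K → 4370 K; t = 43.7.
G = 99.47·ln 43.7 − 161.1 = 99.47·3.7773 − 161.1 = 214.633.
Rounded: 215.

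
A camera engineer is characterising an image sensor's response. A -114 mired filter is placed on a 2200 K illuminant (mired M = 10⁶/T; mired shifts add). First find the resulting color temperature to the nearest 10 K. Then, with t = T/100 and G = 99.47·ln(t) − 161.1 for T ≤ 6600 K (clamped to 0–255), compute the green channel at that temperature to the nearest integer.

M_in = 10⁶/2200 = 454.55; M_out = 454.55 + (-114) = 340.55.
T_out = 10⁶/340.55 = 2936.5 K → 2940 K; t = 29.4.
G = 99.47·ln 29.4 − 161.1 = 99.47·3.3810 − 161.1 = 175.208.
Rounded: 175.

175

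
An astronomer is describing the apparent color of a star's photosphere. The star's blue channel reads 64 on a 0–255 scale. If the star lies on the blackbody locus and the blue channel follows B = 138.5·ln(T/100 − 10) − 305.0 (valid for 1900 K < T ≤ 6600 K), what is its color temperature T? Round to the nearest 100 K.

ln(t − 10) = (64 + 305.0) / 138.5 = 2.6643.
t − 10 = e^2.6643 = 14.357, so t = 24.357.
T = 100·t = 2436 K → 2400 K to the nearest 100 K.

2400 K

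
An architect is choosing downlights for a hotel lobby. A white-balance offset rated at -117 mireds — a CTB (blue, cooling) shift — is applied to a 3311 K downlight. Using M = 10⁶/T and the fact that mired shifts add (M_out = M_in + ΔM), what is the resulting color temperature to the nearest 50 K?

5400 K

M_in = 10⁶/3311 = 302.02 mireds.
M_out = 302.02 + (-117) = 185.02 mireds.
T_out = 10⁶/185.02 = 5404.7 K → 5400 K.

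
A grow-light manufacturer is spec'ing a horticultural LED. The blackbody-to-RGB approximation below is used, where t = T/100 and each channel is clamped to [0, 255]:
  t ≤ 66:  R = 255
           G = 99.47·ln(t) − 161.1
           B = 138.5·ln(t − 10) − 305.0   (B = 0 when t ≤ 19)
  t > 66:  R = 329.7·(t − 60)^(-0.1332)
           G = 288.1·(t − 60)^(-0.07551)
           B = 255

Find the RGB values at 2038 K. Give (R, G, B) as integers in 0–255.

(255, 139, 19)

t = 2038/100 = 20.38; the t ≤ 66 branch applies.
R = 255 by definition for t ≤ 66.
G = 99.47·ln 20.38 − 161.1 = 99.47·3.0146 − 161.1 = 138.758.
B = 138.5·ln(20.38 − 10) − 305.0 = 138.5·ln 10.38 − 305.0 = 138.5·2.3399 − 305.0 = 19.074.
Rounded: (255, 139, 19).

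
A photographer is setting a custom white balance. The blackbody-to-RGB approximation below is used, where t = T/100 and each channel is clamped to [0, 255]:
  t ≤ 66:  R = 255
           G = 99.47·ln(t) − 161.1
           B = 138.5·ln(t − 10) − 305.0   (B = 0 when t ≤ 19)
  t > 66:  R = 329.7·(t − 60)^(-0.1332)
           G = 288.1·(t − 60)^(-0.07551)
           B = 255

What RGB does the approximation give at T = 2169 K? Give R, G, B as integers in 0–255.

R=255, G=145, B=36

t = 2169/100 = 21.69; the t ≤ 66 branch applies.
R = 255 by definition for t ≤ 66.
G = 99.47·ln 21.69 − 161.1 = 99.47·3.0769 − 161.1 = 144.954.
B = 138.5·ln(21.69 − 10) − 305.0 = 138.5·ln 11.69 − 305.0 = 138.5·2.4587 − 305.0 = 35.535.
Rounded: (255, 145, 36).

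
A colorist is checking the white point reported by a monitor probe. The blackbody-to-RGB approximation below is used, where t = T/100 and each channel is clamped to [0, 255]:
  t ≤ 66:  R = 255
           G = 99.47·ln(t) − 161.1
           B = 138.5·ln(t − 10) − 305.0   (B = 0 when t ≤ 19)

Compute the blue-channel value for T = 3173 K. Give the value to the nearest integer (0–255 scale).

t = 3173/100 = 31.73; the t ≤ 66 branch applies.
B = 138.5·ln(31.73 − 10) − 305.0 = 138.5·ln 21.73 − 305.0 = 138.5·3.0787 − 305.0 = 121.399.
Rounded: 121.

121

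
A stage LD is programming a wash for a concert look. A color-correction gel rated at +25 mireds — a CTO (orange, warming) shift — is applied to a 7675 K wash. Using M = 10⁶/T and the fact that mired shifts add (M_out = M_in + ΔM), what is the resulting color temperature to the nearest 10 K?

M_in = 10⁶/7675 = 130.29 mireds.
M_out = 130.29 + (+25) = 155.29 mireds.
T_out = 10⁶/155.29 = 6439.4 K → 6440 K.

6440 K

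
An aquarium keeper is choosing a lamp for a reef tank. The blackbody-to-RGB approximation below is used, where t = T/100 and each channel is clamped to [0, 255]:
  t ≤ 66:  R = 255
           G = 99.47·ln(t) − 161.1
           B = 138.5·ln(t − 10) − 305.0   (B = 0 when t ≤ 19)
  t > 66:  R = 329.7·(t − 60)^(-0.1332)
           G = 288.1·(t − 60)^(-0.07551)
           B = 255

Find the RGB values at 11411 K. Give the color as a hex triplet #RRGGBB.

#C2D5FF

t = 11411/100 = 114.11; the t > 66 branch applies.
R = 329.7·(114.11 − 60)^(-0.1332) = 329.7·54.11^(-0.1332) = 329.7·0.58766 = 193.752.
G = 288.1·(114.11 − 60)^(-0.07551) = 288.1·54.11^(-0.07551) = 288.1·0.73981 = 213.139.
B = 255 by definition for t > 66.
Rounded: (194, 213, 255).
In hex: #C2D5FF.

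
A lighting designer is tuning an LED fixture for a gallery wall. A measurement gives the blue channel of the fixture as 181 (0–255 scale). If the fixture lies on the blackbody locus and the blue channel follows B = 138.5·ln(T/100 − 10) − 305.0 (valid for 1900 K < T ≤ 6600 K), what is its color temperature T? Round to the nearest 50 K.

4350 K

ln(t − 10) = (181 + 305.0) / 138.5 = 3.5090.
t − 10 = e^3.5090 = 33.416, so t = 43.416.
T = 100·t = 4342 K → 4350 K to the nearest 50 K.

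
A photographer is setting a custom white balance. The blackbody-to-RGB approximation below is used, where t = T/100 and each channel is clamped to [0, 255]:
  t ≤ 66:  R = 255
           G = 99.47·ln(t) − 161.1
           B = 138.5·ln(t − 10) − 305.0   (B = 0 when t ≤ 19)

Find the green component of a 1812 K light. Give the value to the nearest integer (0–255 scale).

127

t = 1812/100 = 18.12; the t ≤ 66 branch applies.
G = 99.47·ln 18.12 − 161.1 = 99.47·2.8970 − 161.1 = 127.066.
Rounded: 127.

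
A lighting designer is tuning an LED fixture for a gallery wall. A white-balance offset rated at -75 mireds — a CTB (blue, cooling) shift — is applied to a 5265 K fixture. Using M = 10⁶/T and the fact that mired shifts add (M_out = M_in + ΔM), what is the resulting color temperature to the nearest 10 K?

M_in = 10⁶/5265 = 189.93 mireds.
M_out = 189.93 + (-75) = 114.93 mireds.
T_out = 10⁶/114.93 = 8700.7 K → 8700 K.

8700 K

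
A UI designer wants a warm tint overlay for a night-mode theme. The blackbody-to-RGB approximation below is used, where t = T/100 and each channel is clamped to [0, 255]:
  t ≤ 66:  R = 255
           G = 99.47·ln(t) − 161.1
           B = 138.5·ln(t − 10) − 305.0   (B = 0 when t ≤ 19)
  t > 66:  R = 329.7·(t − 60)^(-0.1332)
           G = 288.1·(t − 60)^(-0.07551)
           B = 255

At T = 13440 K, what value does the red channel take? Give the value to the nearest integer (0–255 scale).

186

t = 13440/100 = 134.4; the t > 66 branch applies.
R = 329.7·(134.4 − 60)^(-0.1332) = 329.7·74.4^(-0.1332) = 329.7·0.56326 = 185.706.
Rounded: 186.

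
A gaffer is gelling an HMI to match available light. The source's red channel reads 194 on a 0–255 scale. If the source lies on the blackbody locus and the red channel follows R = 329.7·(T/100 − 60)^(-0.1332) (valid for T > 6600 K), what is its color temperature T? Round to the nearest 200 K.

11400 K

(t − 60)^(-0.1332) = 194/329.7 = 0.58841.
t − 60 = 0.58841^(1/-0.1332) = 0.58841^(-7.508) = 53.593, so t = 113.593.
T = 100·t = 11359 K → 11400 K to the nearest 200 K.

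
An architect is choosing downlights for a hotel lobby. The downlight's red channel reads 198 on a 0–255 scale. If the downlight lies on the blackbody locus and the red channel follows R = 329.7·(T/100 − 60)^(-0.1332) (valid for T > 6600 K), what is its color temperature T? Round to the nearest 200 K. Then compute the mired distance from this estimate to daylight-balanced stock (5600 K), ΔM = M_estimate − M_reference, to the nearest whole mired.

(t − 60)^(-0.1332) = 198/329.7 = 0.60055.
t − 60 = 0.60055^(1/-0.1332) = 0.60055^(-7.508) = 45.980, so t = 105.980.
T = 100·t = 10598 K → 10600 K to the nearest 200 K.
M_estimate = 10⁶/10600 = 94.34; M_reference = 10⁶/5600 = 178.57.
ΔM = 94.34 − 178.57 = -84.23 → -84 mireds.

-84 mireds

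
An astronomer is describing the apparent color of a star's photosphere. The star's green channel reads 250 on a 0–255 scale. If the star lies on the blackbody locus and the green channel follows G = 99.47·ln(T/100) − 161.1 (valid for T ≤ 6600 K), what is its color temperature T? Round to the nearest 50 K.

ln t = (250 + 161.1) / 99.47 = 4.1329.
t = e^4.1329 = 62.359.
T = 100·t = 6236 K → 6250 K to the nearest 50 K.

6250 K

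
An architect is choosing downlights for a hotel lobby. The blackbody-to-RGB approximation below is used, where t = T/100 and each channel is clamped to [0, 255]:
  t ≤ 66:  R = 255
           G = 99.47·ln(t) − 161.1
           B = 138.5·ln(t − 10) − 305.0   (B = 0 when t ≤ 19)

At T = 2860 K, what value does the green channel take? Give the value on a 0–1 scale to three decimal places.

t = 2860/100 = 28.6; the t ≤ 66 branch applies.
G = 99.47·ln 28.6 − 161.1 = 99.47·3.3534 − 161.1 = 172.463.
On a 0–1 scale: 172.463/255 = 0.6763 → 0.676.

0.676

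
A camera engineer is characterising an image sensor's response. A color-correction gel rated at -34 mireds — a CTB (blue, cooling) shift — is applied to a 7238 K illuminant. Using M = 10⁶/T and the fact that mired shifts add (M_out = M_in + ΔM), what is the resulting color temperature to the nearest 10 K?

M_in = 10⁶/7238 = 138.16 mireds.
M_out = 138.16 + (-34) = 104.16 mireds.
T_out = 10⁶/104.16 = 9600.6 K → 9600 K.

9600 K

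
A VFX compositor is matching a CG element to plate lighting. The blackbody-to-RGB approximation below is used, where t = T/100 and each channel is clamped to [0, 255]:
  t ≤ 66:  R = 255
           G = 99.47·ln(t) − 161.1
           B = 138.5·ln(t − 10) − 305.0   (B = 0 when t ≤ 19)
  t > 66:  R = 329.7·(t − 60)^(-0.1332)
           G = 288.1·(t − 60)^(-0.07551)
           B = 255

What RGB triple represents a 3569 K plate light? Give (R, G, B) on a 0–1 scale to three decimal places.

(1.000, 0.763, 0.567)

t = 3569/100 = 35.69; the t ≤ 66 branch applies.
R = 255 by definition for t ≤ 66.
G = 99.47·ln 35.69 − 161.1 = 99.47·3.5749 − 161.1 = 194.492.
B = 138.5·ln(35.69 − 10) − 305.0 = 138.5·ln 25.69 − 305.0 = 138.5·3.2461 − 305.0 = 144.585.
Dividing each by 255: (1.0000, 0.7627, 0.5670) → (1.000, 0.763, 0.567).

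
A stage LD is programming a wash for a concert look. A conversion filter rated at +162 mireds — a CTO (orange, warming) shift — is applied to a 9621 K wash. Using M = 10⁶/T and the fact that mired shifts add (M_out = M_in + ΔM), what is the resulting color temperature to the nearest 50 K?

M_in = 10⁶/9621 = 103.94 mireds.
M_out = 103.94 + (+162) = 265.94 mireds.
T_out = 10⁶/265.94 = 3760.3 K → 3750 K.

3750 K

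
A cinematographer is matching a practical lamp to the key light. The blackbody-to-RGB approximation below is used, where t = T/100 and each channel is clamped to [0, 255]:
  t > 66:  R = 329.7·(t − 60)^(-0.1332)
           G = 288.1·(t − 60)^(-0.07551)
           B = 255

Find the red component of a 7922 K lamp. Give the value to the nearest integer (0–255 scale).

t = 7922/100 = 79.22; the t > 66 branch applies.
R = 329.7·(79.22 − 60)^(-0.1332) = 329.7·19.22^(-0.1332) = 329.7·0.67453 = 222.394.
Rounded: 222.

222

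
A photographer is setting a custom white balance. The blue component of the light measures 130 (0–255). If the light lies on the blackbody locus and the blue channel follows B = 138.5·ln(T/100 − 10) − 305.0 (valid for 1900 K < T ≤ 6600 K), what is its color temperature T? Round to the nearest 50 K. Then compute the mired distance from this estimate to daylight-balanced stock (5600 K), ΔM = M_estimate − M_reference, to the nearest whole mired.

+124 mireds

ln(t − 10) = (130 + 305.0) / 138.5 = 3.1408.
t − 10 = e^3.1408 = 23.122, so t = 33.122.
T = 100·t = 3312 K → 3300 K to the nearest 50 K.
M_estimate = 10⁶/3300 = 303.03; M_reference = 10⁶/5600 = 178.57.
ΔM = 303.03 − 178.57 = 124.46 → +124 mireds.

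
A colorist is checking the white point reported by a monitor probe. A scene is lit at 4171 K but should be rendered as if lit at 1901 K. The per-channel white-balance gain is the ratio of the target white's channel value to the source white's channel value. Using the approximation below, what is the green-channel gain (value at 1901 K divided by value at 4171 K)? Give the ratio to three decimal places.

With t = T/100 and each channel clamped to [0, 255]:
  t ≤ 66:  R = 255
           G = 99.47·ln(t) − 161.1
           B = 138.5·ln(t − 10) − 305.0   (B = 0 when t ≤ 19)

0.628

At 4171 K (t = 41.71):
  G = 99.47·ln 41.71 − 161.1 = 99.47·3.7307 − 161.1 = 209.997.
At 1901 K (t = 19.01):
  G = 99.47·ln 19.01 − 161.1 = 99.47·2.9450 − 161.1 = 131.836.
Gain = 131.836 / 209.997 = 0.6278 → 0.628.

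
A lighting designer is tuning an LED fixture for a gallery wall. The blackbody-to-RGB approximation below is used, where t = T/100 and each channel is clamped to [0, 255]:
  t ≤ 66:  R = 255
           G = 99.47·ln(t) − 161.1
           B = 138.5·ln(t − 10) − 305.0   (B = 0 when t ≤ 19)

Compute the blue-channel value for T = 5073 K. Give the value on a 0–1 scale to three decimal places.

t = 5073/100 = 50.73; the t ≤ 66 branch applies.
B = 138.5·ln(50.73 − 10) − 305.0 = 138.5·ln 40.73 − 305.0 = 138.5·3.7070 − 305.0 = 208.415.
On a 0–1 scale: 208.415/255 = 0.8173 → 0.817.

0.817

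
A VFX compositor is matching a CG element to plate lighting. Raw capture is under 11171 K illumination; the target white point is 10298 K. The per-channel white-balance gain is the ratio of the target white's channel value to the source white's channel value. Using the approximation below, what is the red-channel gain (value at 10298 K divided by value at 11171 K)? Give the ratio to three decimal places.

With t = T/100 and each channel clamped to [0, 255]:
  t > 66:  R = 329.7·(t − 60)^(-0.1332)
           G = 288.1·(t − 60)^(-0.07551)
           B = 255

At 11171 K (t = 111.71):
  R = 329.7·(111.71 − 60)^(-0.1332) = 329.7·51.71^(-0.1332) = 329.7·0.59122 = 194.926.
At 10298 K (t = 102.98):
  R = 329.7·(102.98 − 60)^(-0.1332) = 329.7·42.98^(-0.1332) = 329.7·0.60597 = 199.787.
Gain = 199.787 / 194.926 = 1.0249 → 1.025.

1.025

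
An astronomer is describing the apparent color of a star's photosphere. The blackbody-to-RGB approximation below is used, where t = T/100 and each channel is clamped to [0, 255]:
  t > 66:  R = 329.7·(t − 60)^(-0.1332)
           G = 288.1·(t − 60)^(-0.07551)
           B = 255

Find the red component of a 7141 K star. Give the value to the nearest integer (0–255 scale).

t = 7141/100 = 71.41; the t > 66 branch applies.
R = 329.7·(71.41 − 60)^(-0.1332) = 329.7·11.41^(-0.1332) = 329.7·0.72305 = 238.390.
Rounded: 238.

238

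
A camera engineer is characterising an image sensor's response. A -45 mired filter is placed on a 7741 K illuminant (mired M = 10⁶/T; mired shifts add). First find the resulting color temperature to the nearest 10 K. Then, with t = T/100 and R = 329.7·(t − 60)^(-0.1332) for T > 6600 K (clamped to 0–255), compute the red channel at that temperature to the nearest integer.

192

M_in = 10⁶/7741 = 129.18; M_out = 129.18 + (-45) = 84.18.
T_out = 10⁶/84.18 = 11879.0 K → 11880 K; t = 118.8.
R = 329.7·(118.8 − 60)^(-0.1332) = 329.7·58.8^(-0.1332) = 329.7·0.58119 = 191.619.
Rounded: 192.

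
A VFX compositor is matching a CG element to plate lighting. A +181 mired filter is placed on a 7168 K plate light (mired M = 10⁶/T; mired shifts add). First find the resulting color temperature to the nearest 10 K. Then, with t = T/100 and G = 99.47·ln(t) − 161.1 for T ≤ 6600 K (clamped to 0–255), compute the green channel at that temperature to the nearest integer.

181

M_in = 10⁶/7168 = 139.51; M_out = 139.51 + (+181) = 320.51.
T_out = 10⁶/320.51 = 3120.0 K → 3120 K; t = 31.2.
G = 99.47·ln 31.2 − 161.1 = 99.47·3.4404 − 161.1 = 181.118.
Rounded: 181.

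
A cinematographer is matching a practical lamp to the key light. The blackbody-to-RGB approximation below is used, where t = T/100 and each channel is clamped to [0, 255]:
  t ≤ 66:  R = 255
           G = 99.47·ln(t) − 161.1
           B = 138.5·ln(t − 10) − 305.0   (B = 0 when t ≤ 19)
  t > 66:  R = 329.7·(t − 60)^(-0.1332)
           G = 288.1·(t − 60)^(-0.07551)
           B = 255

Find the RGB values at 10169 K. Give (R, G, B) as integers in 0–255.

t = 10169/100 = 101.69; the t > 66 branch applies.
R = 329.7·(101.69 − 60)^(-0.1332) = 329.7·41.69^(-0.1332) = 329.7·0.60843 = 200.600.
G = 288.1·(101.69 − 60)^(-0.07551) = 288.1·41.69^(-0.07551) = 288.1·0.75452 = 217.378.
B = 255 by definition for t > 66.
Rounded: (201, 217, 255).

(201, 217, 255)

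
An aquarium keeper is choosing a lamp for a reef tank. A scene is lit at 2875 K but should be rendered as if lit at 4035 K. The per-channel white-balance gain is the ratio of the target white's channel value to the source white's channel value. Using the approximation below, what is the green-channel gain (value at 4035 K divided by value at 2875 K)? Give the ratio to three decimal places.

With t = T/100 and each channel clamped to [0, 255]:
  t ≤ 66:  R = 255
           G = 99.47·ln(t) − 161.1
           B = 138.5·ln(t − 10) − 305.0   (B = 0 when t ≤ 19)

At 2875 K (t = 28.75):
  G = 99.47·ln 28.75 − 161.1 = 99.47·3.3586 − 161.1 = 172.984.
At 4035 K (t = 40.35):
  G = 99.47·ln 40.35 − 161.1 = 99.47·3.6976 − 161.1 = 206.699.
Gain = 206.699 / 172.984 = 1.1949 → 1.195.

1.195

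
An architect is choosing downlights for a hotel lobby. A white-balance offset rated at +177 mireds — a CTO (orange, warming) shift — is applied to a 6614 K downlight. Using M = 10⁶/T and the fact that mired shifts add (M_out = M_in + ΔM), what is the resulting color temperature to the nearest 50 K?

M_in = 10⁶/6614 = 151.19 mireds.
M_out = 151.19 + (+177) = 328.19 mireds.
T_out = 10⁶/328.19 = 3047.0 K → 3050 K.

3050 K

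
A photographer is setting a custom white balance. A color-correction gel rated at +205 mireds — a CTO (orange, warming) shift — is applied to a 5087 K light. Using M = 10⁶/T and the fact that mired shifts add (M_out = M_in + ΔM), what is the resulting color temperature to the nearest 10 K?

2490 K

M_in = 10⁶/5087 = 196.58 mireds.
M_out = 196.58 + (+205) = 401.58 mireds.
T_out = 10⁶/401.58 = 2490.2 K → 2490 K.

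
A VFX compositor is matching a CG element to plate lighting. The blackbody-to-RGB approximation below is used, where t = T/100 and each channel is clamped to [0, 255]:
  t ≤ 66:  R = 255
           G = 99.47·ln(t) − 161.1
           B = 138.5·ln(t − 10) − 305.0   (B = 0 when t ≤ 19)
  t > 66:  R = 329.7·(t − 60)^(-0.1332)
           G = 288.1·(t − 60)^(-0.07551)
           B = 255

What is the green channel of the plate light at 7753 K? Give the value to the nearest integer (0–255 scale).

232

t = 7753/100 = 77.53; the t > 66 branch applies.
G = 288.1·(77.53 − 60)^(-0.07551) = 288.1·17.53^(-0.07551) = 288.1·0.80553 = 232.073.
Rounded: 232.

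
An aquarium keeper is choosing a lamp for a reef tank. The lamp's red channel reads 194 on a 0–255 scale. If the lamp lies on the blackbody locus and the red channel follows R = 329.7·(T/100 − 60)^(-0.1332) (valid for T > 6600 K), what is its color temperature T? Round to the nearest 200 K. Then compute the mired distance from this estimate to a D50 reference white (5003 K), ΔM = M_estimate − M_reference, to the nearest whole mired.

-112 mireds

(t − 60)^(-0.1332) = 194/329.7 = 0.58841.
t − 60 = 0.58841^(1/-0.1332) = 0.58841^(-7.508) = 53.593, so t = 113.593.
T = 100·t = 11359 K → 11400 K to the nearest 200 K.
M_estimate = 10⁶/11400 = 87.72; M_reference = 10⁶/5003 = 199.88.
ΔM = 87.72 − 199.88 = -112.16 → -112 mireds.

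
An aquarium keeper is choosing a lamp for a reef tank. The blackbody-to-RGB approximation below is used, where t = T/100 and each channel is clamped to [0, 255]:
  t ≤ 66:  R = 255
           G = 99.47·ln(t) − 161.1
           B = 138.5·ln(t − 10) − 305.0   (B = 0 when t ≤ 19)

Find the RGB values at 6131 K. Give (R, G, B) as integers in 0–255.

(255, 248, 240)

t = 6131/100 = 61.31; the t ≤ 66 branch applies.
R = 255 by definition for t ≤ 66.
G = 99.47·ln 61.31 − 161.1 = 99.47·4.1159 − 161.1 = 248.313.
B = 138.5·ln(61.31 − 10) − 305.0 = 138.5·ln 51.31 − 305.0 = 138.5·3.9379 − 305.0 = 240.397.
Rounded: (255, 248, 240).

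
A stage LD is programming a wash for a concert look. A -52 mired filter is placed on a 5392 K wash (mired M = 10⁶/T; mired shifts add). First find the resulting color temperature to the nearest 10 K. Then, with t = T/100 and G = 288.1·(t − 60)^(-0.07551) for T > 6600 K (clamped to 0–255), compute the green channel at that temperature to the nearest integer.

235

M_in = 10⁶/5392 = 185.46; M_out = 185.46 + (-52) = 133.46.
T_out = 10⁶/133.46 = 7492.9 K → 7490 K; t = 74.9.
G = 288.1·(74.9 − 60)^(-0.07551) = 288.1·14.9^(-0.07551) = 288.1·0.81548 = 234.939.
Rounded: 235.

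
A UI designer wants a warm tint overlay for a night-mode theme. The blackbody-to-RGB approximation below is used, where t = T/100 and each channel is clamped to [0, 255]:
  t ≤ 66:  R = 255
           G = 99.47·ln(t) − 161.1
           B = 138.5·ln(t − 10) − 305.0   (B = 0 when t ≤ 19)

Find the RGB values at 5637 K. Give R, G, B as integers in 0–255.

R=255, G=240, B=226

t = 5637/100 = 56.37; the t ≤ 66 branch applies.
R = 255 by definition for t ≤ 66.
G = 99.47·ln 56.37 − 161.1 = 99.47·4.0319 − 161.1 = 239.957.
B = 138.5·ln(56.37 − 10) − 305.0 = 138.5·ln 46.37 − 305.0 = 138.5·3.8367 − 305.0 = 226.376.
Rounded: (255, 240, 226).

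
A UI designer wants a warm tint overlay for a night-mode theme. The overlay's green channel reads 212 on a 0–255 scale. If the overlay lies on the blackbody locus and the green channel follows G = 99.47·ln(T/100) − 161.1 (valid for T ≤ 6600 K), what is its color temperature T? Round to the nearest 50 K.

ln t = (212 + 161.1) / 99.47 = 3.7509.
t = e^3.7509 = 42.559.
T = 100·t = 4256 K → 4250 K to the nearest 50 K.

4250 K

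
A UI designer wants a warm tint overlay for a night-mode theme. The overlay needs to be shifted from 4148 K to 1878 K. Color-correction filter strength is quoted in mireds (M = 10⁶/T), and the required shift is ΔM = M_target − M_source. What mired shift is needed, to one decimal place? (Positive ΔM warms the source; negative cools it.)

M_source = 10⁶/4148 = 241.080; M_target = 10⁶/1878 = 532.481.
ΔM = 532.481 − 241.080 = 291.401 → +291.4 mireds, a warming shift.

+291.4 mireds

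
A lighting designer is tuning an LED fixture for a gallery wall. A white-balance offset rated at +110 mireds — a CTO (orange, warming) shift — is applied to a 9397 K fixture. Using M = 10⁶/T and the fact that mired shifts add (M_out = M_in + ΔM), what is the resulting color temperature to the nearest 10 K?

M_in = 10⁶/9397 = 106.42 mireds.
M_out = 106.42 + (+110) = 216.42 mireds.
T_out = 10⁶/216.42 = 4620.7 K → 4620 K.

4620 K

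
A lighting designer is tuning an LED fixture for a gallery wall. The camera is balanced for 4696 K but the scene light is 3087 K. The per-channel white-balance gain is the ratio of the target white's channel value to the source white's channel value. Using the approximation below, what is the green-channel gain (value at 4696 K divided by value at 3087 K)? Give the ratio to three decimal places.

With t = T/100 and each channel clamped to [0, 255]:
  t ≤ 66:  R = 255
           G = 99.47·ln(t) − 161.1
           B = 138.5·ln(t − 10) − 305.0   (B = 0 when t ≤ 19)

At 3087 K (t = 30.87):
  G = 99.47·ln 30.87 − 161.1 = 99.47·3.4298 − 161.1 = 180.061.
At 4696 K (t = 46.96):
  G = 99.47·ln 46.96 − 161.1 = 99.47·3.8493 − 161.1 = 221.789.
Gain = 221.789 / 180.061 = 1.2317 → 1.232.

1.232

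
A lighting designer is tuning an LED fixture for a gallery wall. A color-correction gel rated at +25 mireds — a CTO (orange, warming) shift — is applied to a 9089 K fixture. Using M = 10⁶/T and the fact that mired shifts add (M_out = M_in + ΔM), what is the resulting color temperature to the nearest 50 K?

M_in = 10⁶/9089 = 110.02 mireds.
M_out = 110.02 + (+25) = 135.02 mireds.
T_out = 10⁶/135.02 = 7406.1 K → 7400 K.

7400 K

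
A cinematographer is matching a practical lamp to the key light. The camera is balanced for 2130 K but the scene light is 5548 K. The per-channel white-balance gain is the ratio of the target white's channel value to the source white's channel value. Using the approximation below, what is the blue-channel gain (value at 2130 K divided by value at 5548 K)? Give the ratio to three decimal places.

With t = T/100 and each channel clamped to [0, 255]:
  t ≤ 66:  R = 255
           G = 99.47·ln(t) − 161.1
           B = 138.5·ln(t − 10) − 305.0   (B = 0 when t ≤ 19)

At 5548 K (t = 55.48):
  B = 138.5·ln(55.48 − 10) − 305.0 = 138.5·ln 45.48 − 305.0 = 138.5·3.8173 − 305.0 = 223.692.
At 2130 K (t = 21.3):
  B = 138.5·ln(21.3 − 10) − 305.0 = 138.5·ln 11.3 − 305.0 = 138.5·2.4248 − 305.0 = 30.835.
Gain = 30.835 / 223.692 = 0.1378 → 0.138.

0.138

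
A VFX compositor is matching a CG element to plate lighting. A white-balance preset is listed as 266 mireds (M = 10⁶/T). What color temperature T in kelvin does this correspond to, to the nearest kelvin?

3759 K

T = 10⁶ / 266 = 3759.40 K → 3759 K.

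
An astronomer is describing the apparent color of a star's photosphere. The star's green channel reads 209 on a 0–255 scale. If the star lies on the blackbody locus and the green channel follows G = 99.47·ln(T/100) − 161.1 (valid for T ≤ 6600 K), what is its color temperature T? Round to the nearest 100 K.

4100 K

ln t = (209 + 161.1) / 99.47 = 3.7207.
t = e^3.7207 = 41.294.
T = 100·t = 4129 K → 4100 K to the nearest 100 K.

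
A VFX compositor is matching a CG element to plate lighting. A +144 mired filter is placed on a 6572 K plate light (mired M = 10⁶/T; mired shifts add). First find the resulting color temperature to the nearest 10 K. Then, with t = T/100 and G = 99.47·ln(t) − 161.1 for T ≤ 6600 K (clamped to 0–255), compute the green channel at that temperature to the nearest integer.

189

M_in = 10⁶/6572 = 152.16; M_out = 152.16 + (+144) = 296.16.
T_out = 10⁶/296.16 = 3376.5 K → 3380 K; t = 33.8.
G = 99.47·ln 33.8 − 161.1 = 99.47·3.5205 − 161.1 = 189.080.
Rounded: 189.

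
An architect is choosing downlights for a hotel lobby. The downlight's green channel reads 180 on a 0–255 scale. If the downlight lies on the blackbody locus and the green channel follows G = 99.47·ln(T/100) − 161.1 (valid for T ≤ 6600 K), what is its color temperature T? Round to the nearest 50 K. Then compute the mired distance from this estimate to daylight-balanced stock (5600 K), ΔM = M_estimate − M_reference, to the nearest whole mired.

ln t = (180 + 161.1) / 99.47 = 3.4292.
t = e^3.4292 = 30.851.
T = 100·t = 3085 K → 3100 K to the nearest 50 K.
M_estimate = 10⁶/3100 = 322.58; M_reference = 10⁶/5600 = 178.57.
ΔM = 322.58 − 178.57 = 144.01 → +144 mireds.

+144 mireds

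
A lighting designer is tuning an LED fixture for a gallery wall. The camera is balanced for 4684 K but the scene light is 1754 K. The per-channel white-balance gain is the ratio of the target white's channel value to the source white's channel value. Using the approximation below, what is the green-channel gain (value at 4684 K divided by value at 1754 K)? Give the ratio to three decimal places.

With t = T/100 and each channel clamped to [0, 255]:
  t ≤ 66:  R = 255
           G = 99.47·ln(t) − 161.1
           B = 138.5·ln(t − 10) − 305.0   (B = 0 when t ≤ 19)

1.789

At 1754 K (t = 17.54):
  G = 99.47·ln 17.54 − 161.1 = 99.47·2.8645 − 161.1 = 123.830.
At 4684 K (t = 46.84):
  G = 99.47·ln 46.84 − 161.1 = 99.47·3.8467 − 161.1 = 221.535.
Gain = 221.535 / 123.830 = 1.7890 → 1.789.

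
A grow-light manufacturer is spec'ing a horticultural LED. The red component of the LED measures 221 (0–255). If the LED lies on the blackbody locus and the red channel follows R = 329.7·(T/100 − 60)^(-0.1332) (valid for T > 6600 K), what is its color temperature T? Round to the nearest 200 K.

(t − 60)^(-0.1332) = 221/329.7 = 0.67031.
t − 60 = 0.67031^(1/-0.1332) = 0.67031^(-7.508) = 20.149, so t = 80.149.
T = 100·t = 8015 K → 8000 K to the nearest 200 K.

8000 K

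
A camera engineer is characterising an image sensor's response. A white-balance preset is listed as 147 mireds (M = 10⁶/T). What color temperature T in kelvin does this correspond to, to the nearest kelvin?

6803 K

T = 10⁶ / 147 = 6802.72 K → 6803 K.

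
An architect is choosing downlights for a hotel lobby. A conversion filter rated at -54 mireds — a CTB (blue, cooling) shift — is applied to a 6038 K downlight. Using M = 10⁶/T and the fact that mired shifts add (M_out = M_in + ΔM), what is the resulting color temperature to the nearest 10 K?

8960 K

M_in = 10⁶/6038 = 165.62 mireds.
M_out = 165.62 + (-54) = 111.62 mireds.
T_out = 10⁶/111.62 = 8959.1 K → 8960 K.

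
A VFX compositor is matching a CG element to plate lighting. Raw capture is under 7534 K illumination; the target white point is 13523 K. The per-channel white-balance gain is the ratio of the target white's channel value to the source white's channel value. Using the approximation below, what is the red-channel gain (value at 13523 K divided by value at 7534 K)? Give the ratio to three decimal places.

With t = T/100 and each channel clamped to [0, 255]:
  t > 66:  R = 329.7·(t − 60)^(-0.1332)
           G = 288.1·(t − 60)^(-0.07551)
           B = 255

At 7534 K (t = 75.34):
  R = 329.7·(75.34 − 60)^(-0.1332) = 329.7·15.34^(-0.1332) = 329.7·0.69510 = 229.175.
At 13523 K (t = 135.23):
  R = 329.7·(135.23 − 60)^(-0.1332) = 329.7·75.23^(-0.1332) = 329.7·0.56243 = 185.432.
Gain = 185.432 / 229.175 = 0.8091 → 0.809.

0.809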